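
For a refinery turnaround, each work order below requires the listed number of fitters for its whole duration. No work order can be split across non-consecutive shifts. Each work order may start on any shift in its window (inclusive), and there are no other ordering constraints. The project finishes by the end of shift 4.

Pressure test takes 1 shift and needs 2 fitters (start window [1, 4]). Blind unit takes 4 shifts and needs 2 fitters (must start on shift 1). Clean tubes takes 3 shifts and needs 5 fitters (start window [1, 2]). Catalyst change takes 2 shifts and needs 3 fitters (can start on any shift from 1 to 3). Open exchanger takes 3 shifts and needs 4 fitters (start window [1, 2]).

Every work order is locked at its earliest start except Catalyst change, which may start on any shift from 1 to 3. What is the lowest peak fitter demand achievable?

Catalyst change@1: s1:16  s2:14  s3:11  s4:2 → peak 16
Catalyst change@2: s1:13  s2:14  s3:14  s4:2 → peak 14
Catalyst change@3: s1:13  s2:11  s3:14  s4:5 → peak 14
Best is Catalyst change@2, peak 14.

14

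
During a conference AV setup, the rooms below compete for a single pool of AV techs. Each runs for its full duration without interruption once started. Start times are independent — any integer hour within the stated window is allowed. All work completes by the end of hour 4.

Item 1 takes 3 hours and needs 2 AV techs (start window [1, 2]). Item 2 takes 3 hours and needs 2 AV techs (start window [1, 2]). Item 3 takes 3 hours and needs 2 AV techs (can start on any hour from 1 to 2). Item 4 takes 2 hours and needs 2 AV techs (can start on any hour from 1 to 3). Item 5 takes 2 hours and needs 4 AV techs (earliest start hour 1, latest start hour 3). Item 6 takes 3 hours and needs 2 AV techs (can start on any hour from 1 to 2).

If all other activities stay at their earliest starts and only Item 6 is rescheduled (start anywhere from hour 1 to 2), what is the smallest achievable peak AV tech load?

Item 6@1: h1:14  h2:14  h3:8  h4:0 → peak 14
Item 6@2: h1:12  h2:14  h3:8  h4:2 → peak 14
Best is Item 6@1, peak 14.

14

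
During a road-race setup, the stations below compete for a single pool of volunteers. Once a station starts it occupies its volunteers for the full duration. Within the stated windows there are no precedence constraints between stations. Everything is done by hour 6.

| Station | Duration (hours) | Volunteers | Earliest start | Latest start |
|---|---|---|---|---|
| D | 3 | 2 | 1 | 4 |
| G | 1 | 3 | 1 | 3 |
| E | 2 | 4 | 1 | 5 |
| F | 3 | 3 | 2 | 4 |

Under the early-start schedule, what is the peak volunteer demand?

9

Early-start schedule: D@1, G@1, E@1, F@2.
Load per hour: hour 1: 9, hour 2: 9, hour 3: 5, hour 4: 3, hour 5: 0, hour 6: 0.
Peak is 9.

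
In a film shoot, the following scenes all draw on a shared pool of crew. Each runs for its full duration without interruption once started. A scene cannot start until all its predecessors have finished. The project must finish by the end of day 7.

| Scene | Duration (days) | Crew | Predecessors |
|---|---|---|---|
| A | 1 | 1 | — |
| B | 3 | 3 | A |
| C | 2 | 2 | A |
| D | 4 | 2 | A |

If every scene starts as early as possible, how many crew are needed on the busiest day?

7

Early-start schedule: A@1, B@2, C@2, D@2.
Load per day: day 1: 1, day 2: 7, day 3: 7, day 4: 5, day 5: 2, day 6: 0, day 7: 0.
Peak is 7.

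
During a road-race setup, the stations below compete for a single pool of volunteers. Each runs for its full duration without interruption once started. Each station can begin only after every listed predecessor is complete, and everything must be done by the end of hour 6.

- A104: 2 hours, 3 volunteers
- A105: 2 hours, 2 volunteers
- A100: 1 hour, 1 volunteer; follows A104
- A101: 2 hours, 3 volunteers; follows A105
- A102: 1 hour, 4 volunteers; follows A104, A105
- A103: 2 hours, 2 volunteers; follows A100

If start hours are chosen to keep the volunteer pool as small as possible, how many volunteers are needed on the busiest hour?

Early-start (A104@1, A105@1, A100@3, A101@3, A102@3, A103@4) gives peak 8: h1:5  h2:5  h3:8  h4:5  h5:2  h6:0.
Shift A102→6.
Schedule A104@1, A105@1, A100@3, A101@3, A102@6, A103@4: h1:5  h2:5  h3:4  h4:5  h5:2  h6:4 — peak 5.
Total volunteer-hours = 25 over 6 hours ⇒ peak ≥ ⌈25/6⌉ = 5, so 5 is optimal.

5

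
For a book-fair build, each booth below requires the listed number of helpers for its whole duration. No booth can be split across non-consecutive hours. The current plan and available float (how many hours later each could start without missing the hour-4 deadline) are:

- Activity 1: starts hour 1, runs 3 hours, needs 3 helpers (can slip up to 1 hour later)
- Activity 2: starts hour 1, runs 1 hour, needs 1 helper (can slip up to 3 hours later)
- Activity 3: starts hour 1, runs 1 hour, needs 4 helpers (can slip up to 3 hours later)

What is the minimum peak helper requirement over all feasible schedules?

4

Early-start (Activity 1@1, Activity 2@1, Activity 3@1) gives peak 8: h1:8  h2:3  h3:3  h4:0.
Shift Activity 3→4.
Schedule Activity 1@1, Activity 2@1, Activity 3@4: h1:4  h2:3  h3:3  h4:4 — peak 4.
Total helper-hours = 14 over 4 hours ⇒ peak ≥ ⌈14/4⌉ = 4, so 4 is optimal.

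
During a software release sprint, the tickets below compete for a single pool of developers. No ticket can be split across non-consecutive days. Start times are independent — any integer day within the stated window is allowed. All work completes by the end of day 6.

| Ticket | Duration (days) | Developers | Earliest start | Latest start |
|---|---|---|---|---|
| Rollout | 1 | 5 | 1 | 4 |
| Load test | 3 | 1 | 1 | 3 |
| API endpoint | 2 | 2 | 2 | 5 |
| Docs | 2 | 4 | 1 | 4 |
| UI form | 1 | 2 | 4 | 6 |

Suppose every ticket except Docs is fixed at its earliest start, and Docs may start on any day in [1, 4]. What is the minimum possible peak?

6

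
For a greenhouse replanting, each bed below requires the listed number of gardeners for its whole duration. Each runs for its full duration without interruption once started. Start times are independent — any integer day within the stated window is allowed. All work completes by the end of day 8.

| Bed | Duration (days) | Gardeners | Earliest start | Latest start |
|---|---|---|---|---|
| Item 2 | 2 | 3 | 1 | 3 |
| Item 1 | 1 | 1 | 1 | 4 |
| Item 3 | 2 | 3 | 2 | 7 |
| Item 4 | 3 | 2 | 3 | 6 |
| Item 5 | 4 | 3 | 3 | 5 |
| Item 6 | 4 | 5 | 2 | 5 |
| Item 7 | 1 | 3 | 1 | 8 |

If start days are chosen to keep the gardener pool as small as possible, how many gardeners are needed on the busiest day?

Early-start (Item 2@1, Item 1@1, Item 3@2, Item 4@3, Item 5@3, Item 6@2, Item 7@1) gives peak 13: d1:7  d2:11  d3:13  d4:10  d5:10  d6:3  d7:0  d8:0.
Shift Item 3→3, Item 4→6, Item 5→5.
Schedule Item 2@1, Item 1@1, Item 3@3, Item 4@6, Item 5@5, Item 6@2, Item 7@1: d1:7  d2:8  d3:8  d4:8  d5:8  d6:5  d7:5  d8:5 — peak 8.

8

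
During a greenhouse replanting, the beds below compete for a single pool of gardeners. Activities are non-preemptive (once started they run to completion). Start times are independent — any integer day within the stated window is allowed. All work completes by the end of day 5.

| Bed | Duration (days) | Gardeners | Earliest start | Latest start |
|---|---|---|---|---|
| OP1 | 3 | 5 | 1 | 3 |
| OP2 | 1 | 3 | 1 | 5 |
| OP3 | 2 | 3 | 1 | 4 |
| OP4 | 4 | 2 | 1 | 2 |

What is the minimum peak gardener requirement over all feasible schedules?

7

Early-start (OP1@1, OP2@1, OP3@1, OP4@1) gives peak 13: d1:13  d2:10  d3:7  d4:2  d5:0.
Shift OP2→5, OP3→4.
Schedule OP1@1, OP2@5, OP3@4, OP4@1: d1:7  d2:7  d3:7  d4:5  d5:6 — peak 7.
Total gardener-days = 32 over 5 days ⇒ peak ≥ ⌈32/5⌉ = 7, so 7 is optimal.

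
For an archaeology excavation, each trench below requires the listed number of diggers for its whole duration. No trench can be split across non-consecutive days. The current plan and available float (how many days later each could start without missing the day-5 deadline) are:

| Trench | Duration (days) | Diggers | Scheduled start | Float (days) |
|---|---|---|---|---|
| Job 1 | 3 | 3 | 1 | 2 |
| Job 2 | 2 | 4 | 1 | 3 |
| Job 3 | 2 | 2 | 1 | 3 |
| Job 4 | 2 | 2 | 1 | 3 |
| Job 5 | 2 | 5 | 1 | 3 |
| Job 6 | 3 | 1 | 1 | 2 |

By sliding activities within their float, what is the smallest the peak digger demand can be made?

Early-start (Job 1@1, Job 2@1, Job 3@1, Job 4@1, Job 5@1, Job 6@1) gives peak 17: d1:17  d2:17  d3:4  d4:0  d5:0.
Shift Job 4→3, Job 5→4, Job 6→3.
Schedule Job 1@1, Job 2@1, Job 3@1, Job 4@3, Job 5@4, Job 6@3: d1:9  d2:9  d3:6  d4:8  d5:6 — peak 9.

9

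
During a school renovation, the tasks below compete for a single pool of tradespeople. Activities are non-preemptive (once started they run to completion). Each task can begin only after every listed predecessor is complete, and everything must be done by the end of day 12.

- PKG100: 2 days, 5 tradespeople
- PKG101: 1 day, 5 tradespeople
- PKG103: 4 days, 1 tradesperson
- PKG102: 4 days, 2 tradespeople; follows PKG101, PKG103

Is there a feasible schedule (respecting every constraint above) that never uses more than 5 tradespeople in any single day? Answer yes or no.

yes

Schedule PKG100@1, PKG101@3, PKG103@4, PKG102@8: d1:5  d2:5  d3:5  d4:1  d5:1  d6:1  d7:1  d8:2  d9:2  d10:2  d11:2  d12:0 — peak 5 ≤ 5.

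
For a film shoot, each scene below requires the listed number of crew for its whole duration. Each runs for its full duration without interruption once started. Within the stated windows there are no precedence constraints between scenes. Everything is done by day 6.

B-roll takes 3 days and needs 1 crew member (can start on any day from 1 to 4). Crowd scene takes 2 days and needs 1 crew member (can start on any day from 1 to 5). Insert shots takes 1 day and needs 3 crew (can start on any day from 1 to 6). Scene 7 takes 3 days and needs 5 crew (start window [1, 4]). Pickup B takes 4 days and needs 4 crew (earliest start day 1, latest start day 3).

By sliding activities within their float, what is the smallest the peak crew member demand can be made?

9

Early-start (B-roll@1, Crowd scene@1, Insert shots@1, Scene 7@1, Pickup B@1) gives peak 14: d1:14  d2:11  d3:10  d4:4  d5:0  d6:0.
Shift Scene 7→4.
Schedule B-roll@1, Crowd scene@1, Insert shots@1, Scene 7@4, Pickup B@1: d1:9  d2:6  d3:5  d4:9  d5:5  d6:5 — peak 9.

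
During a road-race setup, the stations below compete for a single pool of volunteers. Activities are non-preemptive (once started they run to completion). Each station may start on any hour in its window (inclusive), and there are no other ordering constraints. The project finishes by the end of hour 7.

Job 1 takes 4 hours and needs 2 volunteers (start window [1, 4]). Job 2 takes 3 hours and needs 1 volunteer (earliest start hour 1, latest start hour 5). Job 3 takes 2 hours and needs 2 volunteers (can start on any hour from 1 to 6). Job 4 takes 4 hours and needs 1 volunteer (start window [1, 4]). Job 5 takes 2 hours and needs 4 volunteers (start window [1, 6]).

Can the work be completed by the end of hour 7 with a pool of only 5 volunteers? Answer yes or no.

Schedule Job 1@1, Job 2@1, Job 3@1, Job 4@3, Job 5@5: h1:5  h2:5  h3:4  h4:3  h5:5  h6:5  h7:0 — peak 5 ≤ 5.

yes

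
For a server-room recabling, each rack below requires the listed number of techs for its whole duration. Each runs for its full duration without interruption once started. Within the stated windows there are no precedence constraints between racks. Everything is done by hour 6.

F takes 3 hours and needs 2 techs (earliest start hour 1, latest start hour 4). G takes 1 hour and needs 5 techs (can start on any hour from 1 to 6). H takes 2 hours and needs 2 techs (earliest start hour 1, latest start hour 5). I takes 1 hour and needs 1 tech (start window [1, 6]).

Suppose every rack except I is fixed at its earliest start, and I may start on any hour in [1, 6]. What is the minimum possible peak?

9

I@1: h1:10  h2:4  h3:2  h4:0  h5:0  h6:0 → peak 10
I@2: h1:9  h2:5  h3:2  h4:0  h5:0  h6:0 → peak 9
I@3: h1:9  h2:4  h3:3  h4:0  h5:0  h6:0 → peak 9
I@4: h1:9  h2:4  h3:2  h4:1  h5:0  h6:0 → peak 9
I@5: h1:9  h2:4  h3:2  h4:0  h5:1  h6:0 → peak 9
I@6: h1:9  h2:4  h3:2  h4:0  h5:0  h6:1 → peak 9
Best is I@2, peak 9.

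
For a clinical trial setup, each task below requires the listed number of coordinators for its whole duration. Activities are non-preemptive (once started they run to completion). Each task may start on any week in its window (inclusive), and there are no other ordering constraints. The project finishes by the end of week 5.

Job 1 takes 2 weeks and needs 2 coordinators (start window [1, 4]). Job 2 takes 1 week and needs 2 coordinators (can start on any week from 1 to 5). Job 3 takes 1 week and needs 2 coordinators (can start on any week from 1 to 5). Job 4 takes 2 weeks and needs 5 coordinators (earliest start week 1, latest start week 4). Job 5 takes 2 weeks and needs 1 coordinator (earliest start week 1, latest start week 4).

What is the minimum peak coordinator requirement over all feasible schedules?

5

Early-start (Job 1@1, Job 2@1, Job 3@1, Job 4@1, Job 5@1) gives peak 12: w1:12  w2:8  w3:0  w4:0  w5:0.
Shift Job 3→2, Job 4→3.
Schedule Job 1@1, Job 2@1, Job 3@2, Job 4@3, Job 5@1: w1:5  w2:5  w3:5  w4:5  w5:0 — peak 5.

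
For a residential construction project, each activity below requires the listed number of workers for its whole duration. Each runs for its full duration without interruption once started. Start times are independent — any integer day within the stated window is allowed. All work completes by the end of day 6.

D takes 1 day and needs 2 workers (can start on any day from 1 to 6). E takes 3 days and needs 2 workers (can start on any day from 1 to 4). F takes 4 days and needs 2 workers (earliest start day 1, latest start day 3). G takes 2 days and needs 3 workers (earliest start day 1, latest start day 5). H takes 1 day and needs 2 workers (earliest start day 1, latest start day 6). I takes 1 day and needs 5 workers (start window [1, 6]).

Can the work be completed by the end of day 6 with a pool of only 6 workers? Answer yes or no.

Schedule D@1, E@1, F@1, G@4, H@2, I@6: d1:6  d2:6  d3:4  d4:5  d5:3  d6:5 — peak 6 ≤ 6.

yes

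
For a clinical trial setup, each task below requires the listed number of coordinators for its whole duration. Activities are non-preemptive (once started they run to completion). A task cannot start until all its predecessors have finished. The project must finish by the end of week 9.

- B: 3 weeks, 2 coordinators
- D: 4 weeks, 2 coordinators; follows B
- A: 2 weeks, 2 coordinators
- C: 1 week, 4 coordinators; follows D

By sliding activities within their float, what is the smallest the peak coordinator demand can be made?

4

Schedule B@1, D@4, A@1, C@8: w1:4  w2:4  w3:2  w4:2  w5:2  w6:2  w7:2  w8:4  w9:0 — peak 4.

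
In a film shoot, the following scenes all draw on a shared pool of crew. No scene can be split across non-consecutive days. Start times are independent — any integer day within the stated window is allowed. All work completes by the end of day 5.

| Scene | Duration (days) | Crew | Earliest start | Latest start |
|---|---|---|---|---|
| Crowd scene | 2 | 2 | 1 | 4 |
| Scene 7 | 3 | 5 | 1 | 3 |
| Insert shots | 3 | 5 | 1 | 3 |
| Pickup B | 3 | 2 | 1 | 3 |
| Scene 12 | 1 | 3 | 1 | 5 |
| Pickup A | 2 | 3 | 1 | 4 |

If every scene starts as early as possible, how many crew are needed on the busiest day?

Early-start schedule: Crowd scene@1, Scene 7@1, Insert shots@1, Pickup B@1, Scene 12@1, Pickup A@1.
Load per day: day 1: 20, day 2: 17, day 3: 12, day 4: 0, day 5: 0.
Peak is 20.

20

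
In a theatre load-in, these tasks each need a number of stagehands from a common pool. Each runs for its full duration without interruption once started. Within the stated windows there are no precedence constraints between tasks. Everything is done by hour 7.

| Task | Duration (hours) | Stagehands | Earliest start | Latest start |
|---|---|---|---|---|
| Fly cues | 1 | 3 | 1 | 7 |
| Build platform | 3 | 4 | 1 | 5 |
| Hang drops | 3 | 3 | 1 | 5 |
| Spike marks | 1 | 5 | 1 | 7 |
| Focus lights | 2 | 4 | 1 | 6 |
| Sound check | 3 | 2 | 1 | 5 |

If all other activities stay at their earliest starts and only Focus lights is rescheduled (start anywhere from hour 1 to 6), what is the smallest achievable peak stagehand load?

Focus lights@1: h1:21  h2:13  h3:9  h4:0  h5:0  h6:0  h7:0 → peak 21
Focus lights@2: h1:17  h2:13  h3:13  h4:0  h5:0  h6:0  h7:0 → peak 17
Focus lights@3: h1:17  h2:9  h3:13  h4:4  h5:0  h6:0  h7:0 → peak 17
Focus lights@4: h1:17  h2:9  h3:9  h4:4  h5:4  h6:0  h7:0 → peak 17
Focus lights@5: h1:17  h2:9  h3:9  h4:0  h5:4  h6:4  h7:0 → peak 17
Focus lights@6: h1:17  h2:9  h3:9  h4:0  h5:0  h6:4  h7:4 → peak 17
Best is Focus lights@2, peak 17.

17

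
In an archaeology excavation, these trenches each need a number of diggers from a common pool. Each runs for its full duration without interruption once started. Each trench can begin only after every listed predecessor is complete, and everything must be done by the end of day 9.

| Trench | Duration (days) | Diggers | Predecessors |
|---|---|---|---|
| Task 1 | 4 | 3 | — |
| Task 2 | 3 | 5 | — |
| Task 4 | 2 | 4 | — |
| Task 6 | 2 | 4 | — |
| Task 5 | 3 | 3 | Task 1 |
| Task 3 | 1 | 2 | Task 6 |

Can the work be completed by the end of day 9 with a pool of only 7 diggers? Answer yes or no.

The minimum achievable peak is 8; 7 < 8, so no feasible schedule stays within the cap.

no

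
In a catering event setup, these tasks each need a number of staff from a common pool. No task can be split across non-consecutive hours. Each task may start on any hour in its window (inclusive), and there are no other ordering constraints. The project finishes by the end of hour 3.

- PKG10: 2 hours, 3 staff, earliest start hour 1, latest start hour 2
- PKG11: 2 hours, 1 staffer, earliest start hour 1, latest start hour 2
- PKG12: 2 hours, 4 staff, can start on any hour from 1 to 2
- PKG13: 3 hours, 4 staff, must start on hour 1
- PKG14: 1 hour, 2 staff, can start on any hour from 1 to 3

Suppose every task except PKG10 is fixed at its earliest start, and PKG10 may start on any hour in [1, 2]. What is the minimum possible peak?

PKG10@1: h1:14  h2:12  h3:4 → peak 14
PKG10@2: h1:11  h2:12  h3:7 → peak 12
Best is PKG10@2, peak 12.

12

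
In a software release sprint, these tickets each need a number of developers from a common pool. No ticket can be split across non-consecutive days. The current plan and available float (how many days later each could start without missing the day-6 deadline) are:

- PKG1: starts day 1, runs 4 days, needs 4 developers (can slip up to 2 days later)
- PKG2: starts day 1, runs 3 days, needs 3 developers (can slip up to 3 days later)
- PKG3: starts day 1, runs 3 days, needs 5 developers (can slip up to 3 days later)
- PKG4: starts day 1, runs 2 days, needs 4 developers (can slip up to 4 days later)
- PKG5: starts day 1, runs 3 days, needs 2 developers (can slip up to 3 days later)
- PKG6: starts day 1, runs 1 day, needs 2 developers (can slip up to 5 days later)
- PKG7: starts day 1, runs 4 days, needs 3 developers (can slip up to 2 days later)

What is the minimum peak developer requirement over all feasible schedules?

12

Early-start (PKG1@1, PKG2@1, PKG3@1, PKG4@1, PKG5@1, PKG6@1, PKG7@1) gives peak 23: d1:23  d2:21  d3:17  d4:7  d5:0  d6:0.
Shift PKG3→4, PKG4→5, PKG7→2.
Schedule PKG1@1, PKG2@1, PKG3@4, PKG4@5, PKG5@1, PKG6@1, PKG7@2: d1:11  d2:12  d3:12  d4:12  d5:12  d6:9 — peak 12.
Total developer-days = 68 over 6 days ⇒ peak ≥ ⌈68/6⌉ = 12, so 12 is optimal.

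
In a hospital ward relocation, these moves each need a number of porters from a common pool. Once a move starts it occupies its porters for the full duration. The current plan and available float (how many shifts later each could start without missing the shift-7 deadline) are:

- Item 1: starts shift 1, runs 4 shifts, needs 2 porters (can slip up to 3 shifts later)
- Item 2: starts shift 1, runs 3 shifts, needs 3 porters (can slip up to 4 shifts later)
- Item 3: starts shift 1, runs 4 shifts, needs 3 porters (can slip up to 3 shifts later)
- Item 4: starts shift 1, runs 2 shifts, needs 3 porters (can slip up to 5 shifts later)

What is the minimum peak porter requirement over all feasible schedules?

Early-start (Item 1@1, Item 2@1, Item 3@1, Item 4@1) gives peak 11: s1:11  s2:11  s3:8  s4:5  s5:0  s6:0  s7:0.
Shift Item 3→4, Item 4→5.
Schedule Item 1@1, Item 2@1, Item 3@4, Item 4@5: s1:5  s2:5  s3:5  s4:5  s5:6  s6:6  s7:3 — peak 6.

6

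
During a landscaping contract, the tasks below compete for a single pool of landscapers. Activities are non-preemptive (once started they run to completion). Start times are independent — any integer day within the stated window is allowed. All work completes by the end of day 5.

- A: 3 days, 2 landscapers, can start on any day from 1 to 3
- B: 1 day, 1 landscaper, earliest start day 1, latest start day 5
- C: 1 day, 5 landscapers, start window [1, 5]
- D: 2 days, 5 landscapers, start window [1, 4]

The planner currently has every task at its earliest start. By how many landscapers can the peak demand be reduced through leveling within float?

Early-start peak: d1:13  d2:7  d3:2  d4:0  d5:0 ⇒ 13.
Leveled (A@1, B@1, C@2, D@3): d1:3  d2:7  d3:7  d4:5  d5:0 ⇒ 7.
Reduction 13 − 7 = 6.

6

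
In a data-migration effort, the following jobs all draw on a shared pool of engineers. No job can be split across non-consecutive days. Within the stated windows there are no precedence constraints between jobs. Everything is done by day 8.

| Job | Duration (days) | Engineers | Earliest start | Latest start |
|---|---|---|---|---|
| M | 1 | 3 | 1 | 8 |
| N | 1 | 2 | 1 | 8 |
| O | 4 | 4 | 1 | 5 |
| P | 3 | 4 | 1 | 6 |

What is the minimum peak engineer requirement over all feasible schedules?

Early-start (M@1, N@1, O@1, P@1) gives peak 13: d1:13  d2:8  d3:8  d4:4  d5:0  d6:0  d7:0  d8:0.
Shift O→2, P→6.
Schedule M@1, N@1, O@2, P@6: d1:5  d2:4  d3:4  d4:4  d5:4  d6:4  d7:4  d8:4 — peak 5.
Total engineer-days = 33 over 8 days ⇒ peak ≥ ⌈33/8⌉ = 5, so 5 is optimal.

5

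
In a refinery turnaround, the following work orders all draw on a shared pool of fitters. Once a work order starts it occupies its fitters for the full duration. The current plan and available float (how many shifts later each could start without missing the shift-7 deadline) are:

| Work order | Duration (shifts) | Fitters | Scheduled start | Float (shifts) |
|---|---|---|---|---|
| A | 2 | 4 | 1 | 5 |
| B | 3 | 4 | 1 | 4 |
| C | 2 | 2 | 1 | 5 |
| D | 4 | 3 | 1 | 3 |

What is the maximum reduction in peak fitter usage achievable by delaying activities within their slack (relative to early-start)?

6

Early-start peak: s1:13  s2:13  s3:7  s4:3  s5:0  s6:0  s7:0 ⇒ 13.
Leveled (A@1, B@3, C@1, D@3): s1:6  s2:6  s3:7  s4:7  s5:7  s6:3  s7:0 ⇒ 7.
Reduction 13 − 7 = 6.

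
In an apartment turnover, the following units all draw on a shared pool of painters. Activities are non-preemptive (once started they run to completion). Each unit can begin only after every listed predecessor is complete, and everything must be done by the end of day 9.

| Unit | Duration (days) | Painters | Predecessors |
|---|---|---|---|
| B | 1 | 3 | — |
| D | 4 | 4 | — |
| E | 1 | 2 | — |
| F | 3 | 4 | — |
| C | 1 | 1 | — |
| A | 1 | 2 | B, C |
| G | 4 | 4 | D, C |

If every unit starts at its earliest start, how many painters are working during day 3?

8

At early start, day 3 has: D, F.
Demand: 4 + 4 = 8.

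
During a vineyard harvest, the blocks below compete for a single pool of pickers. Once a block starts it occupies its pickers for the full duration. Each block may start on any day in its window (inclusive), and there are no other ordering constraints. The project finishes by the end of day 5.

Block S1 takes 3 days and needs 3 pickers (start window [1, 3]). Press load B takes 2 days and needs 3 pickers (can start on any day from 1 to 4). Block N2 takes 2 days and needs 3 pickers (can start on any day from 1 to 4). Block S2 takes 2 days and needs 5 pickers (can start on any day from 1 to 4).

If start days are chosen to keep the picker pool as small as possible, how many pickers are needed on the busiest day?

Early-start (Block S1@1, Press load B@1, Block N2@1, Block S2@1) gives peak 14: d1:14  d2:14  d3:3  d4:0  d5:0.
Shift Block N2→3, Block S2→4.
Schedule Block S1@1, Press load B@1, Block N2@3, Block S2@4: d1:6  d2:6  d3:6  d4:8  d5:5 — peak 8.

8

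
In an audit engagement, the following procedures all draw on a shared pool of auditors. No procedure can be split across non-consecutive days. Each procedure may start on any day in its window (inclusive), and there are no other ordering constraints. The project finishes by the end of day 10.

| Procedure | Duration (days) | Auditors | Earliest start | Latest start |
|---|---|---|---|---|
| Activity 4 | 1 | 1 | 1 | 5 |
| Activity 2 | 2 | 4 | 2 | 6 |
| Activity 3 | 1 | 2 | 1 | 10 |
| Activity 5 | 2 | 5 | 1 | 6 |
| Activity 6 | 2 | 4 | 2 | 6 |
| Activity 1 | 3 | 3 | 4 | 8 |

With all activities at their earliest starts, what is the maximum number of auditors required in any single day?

13

Early-start schedule: Activity 4@1, Activity 2@2, Activity 3@1, Activity 5@1, Activity 6@2, Activity 1@4.
Load per day: day 1: 8, day 2: 13, day 3: 8, day 4: 3, day 5: 3, day 6: 3, day 7: 0, day 8: 0, day 9: 0, day 10: 0.
Peak is 13.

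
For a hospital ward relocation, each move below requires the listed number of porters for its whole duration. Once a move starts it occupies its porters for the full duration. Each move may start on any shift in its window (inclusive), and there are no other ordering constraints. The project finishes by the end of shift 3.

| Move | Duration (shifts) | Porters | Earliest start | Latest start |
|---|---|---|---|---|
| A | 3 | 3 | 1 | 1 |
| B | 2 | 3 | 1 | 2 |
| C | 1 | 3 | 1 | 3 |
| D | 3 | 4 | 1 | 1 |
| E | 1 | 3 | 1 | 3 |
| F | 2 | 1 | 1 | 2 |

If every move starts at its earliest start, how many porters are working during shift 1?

At early start, shift 1 has: A, B, C, D, E, F.
Demand: 3 + 3 + 3 + 4 + 3 + 1 = 17.

17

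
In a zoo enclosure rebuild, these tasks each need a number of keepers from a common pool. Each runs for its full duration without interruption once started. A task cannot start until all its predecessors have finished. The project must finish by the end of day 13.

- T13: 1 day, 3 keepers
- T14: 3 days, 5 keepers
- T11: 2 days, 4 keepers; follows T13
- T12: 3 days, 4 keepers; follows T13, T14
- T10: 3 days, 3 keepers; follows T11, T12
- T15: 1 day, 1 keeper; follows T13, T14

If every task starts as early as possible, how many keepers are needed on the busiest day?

9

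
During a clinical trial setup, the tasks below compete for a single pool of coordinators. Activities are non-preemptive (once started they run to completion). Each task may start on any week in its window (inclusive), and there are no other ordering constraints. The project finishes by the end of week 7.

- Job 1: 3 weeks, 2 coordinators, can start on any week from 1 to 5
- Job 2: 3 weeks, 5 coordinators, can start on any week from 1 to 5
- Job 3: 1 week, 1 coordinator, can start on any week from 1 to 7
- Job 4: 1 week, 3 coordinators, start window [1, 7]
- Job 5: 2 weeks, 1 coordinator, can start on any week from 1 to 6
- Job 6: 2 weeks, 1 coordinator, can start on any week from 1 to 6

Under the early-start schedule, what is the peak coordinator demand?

Early-start schedule: Job 1@1, Job 2@1, Job 3@1, Job 4@1, Job 5@1, Job 6@1.
Load per week: week 1: 13, week 2: 9, week 3: 7, week 4: 0, week 5: 0, week 6: 0, week 7: 0.
Peak is 13.

13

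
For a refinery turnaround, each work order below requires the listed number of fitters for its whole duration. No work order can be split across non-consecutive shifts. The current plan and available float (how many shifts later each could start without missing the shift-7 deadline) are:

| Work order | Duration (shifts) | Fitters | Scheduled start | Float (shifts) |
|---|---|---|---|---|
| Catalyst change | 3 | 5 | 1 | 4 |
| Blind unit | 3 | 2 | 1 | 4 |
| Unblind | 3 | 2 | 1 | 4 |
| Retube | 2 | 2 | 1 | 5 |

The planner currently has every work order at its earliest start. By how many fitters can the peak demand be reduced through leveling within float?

5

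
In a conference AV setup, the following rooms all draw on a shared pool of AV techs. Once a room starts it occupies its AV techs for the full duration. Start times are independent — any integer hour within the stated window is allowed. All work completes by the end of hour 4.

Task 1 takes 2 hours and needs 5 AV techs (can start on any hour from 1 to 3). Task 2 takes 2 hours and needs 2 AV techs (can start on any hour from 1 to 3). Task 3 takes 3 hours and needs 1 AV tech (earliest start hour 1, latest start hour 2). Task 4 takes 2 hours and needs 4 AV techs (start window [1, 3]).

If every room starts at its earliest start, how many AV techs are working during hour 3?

At early start, hour 3 has: Task 3.
Demand: 1 = 1.

1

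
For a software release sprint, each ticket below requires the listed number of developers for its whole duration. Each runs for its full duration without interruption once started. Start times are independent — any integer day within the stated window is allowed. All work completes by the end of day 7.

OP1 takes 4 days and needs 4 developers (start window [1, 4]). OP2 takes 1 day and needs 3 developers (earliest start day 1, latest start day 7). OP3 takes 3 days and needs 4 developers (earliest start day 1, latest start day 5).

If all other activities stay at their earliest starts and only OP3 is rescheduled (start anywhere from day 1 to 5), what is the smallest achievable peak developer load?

7

OP3@1: d1:11  d2:8  d3:8  d4:4  d5:0  d6:0  d7:0 → peak 11
OP3@2: d1:7  d2:8  d3:8  d4:8  d5:0  d6:0  d7:0 → peak 8
OP3@3: d1:7  d2:4  d3:8  d4:8  d5:4  d6:0  d7:0 → peak 8
OP3@4: d1:7  d2:4  d3:4  d4:8  d5:4  d6:4  d7:0 → peak 8
OP3@5: d1:7  d2:4  d3:4  d4:4  d5:4  d6:4  d7:4 → peak 7
Best is OP3@5, peak 7.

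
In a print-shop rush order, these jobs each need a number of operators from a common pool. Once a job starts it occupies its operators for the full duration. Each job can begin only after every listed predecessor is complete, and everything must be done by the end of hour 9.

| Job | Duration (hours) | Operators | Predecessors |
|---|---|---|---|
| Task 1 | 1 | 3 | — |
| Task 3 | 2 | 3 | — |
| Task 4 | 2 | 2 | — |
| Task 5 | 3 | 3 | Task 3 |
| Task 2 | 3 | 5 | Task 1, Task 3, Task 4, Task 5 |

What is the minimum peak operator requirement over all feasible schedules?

5

Early-start (Task 1@1, Task 3@1, Task 4@1, Task 5@3, Task 2@6) gives peak 8: h1:8  h2:5  h3:3  h4:3  h5:3  h6:5  h7:5  h8:5  h9:0.
Shift Task 3→2, Task 5→4, Task 2→7.
Schedule Task 1@1, Task 3@2, Task 4@1, Task 5@4, Task 2@7: h1:5  h2:5  h3:3  h4:3  h5:3  h6:3  h7:5  h8:5  h9:5 — peak 5.
Total operator-hours = 37 over 9 hours ⇒ peak ≥ ⌈37/9⌉ = 5, so 5 is optimal.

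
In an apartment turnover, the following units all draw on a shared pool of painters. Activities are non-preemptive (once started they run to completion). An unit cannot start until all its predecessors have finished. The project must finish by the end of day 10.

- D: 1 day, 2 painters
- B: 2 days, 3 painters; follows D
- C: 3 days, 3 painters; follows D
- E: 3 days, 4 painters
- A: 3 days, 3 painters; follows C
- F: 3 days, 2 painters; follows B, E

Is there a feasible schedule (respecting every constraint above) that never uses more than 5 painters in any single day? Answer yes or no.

no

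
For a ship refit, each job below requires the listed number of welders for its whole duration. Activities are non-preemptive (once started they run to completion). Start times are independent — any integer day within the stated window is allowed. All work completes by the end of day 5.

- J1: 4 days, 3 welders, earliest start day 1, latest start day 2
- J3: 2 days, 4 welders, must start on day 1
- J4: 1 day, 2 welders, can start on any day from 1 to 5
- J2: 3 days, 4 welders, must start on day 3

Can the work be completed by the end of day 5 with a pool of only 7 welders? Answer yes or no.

yes

Schedule J1@1, J3@1, J4@5, J2@3: d1:7  d2:7  d3:7  d4:7  d5:6 — peak 7 ≤ 7.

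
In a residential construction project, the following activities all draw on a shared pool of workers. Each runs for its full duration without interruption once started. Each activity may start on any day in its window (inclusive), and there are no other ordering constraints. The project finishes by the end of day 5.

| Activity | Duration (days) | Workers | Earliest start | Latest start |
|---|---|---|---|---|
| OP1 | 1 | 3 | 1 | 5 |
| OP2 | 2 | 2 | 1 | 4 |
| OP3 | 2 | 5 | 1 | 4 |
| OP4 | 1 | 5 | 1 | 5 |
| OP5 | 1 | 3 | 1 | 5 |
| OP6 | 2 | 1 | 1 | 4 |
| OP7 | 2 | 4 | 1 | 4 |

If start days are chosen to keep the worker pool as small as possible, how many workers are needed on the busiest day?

8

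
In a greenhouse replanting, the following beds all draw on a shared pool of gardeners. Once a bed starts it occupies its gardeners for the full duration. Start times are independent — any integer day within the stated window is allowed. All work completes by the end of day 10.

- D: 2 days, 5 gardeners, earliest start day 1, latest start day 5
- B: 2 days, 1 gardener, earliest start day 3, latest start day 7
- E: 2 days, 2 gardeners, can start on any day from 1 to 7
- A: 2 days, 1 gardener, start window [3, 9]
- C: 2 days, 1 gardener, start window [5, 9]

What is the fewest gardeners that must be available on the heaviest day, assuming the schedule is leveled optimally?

5

Early-start (D@1, B@3, E@1, A@3, C@5) gives peak 7: d1:7  d2:7  d3:2  d4:2  d5:1  d6:1  d7:0  d8:0  d9:0  d10:0.
Shift E→3.
Schedule D@1, B@3, E@3, A@3, C@5: d1:5  d2:5  d3:4  d4:4  d5:1  d6:1  d7:0  d8:0  d9:0  d10:0 — peak 5.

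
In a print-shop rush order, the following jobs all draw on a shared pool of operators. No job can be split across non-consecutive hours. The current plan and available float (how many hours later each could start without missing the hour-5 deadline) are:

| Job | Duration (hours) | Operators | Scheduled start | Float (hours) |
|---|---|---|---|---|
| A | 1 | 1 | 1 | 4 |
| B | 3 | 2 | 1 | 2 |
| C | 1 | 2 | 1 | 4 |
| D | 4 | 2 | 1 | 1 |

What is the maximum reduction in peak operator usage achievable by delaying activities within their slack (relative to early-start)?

3

Early-start peak: h1:7  h2:4  h3:4  h4:2  h5:0 ⇒ 7.
Leveled (A@1, B@1, C@4, D@2): h1:3  h2:4  h3:4  h4:4  h5:2 ⇒ 4.
Reduction 7 − 4 = 3.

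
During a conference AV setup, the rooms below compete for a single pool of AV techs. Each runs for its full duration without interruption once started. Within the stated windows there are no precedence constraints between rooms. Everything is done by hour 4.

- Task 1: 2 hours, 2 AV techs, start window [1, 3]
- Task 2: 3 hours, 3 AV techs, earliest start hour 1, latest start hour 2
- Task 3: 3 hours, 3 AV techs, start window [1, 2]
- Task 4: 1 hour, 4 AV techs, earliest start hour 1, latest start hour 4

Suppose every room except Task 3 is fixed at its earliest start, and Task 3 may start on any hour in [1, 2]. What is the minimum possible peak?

Task 3@1: h1:12  h2:8  h3:6  h4:0 → peak 12
Task 3@2: h1:9  h2:8  h3:6  h4:3 → peak 9
Best is Task 3@2, peak 9.

9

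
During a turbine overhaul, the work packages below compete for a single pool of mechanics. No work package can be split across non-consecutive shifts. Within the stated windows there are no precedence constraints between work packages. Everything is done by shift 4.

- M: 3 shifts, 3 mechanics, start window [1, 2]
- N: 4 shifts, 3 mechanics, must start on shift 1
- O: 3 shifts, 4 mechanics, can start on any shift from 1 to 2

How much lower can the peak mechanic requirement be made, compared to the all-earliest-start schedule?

Early-start peak: s1:10  s2:10  s3:10  s4:3 ⇒ 10.
Leveled (M@1, N@1, O@1): s1:10  s2:10  s3:10  s4:3 ⇒ 10.
Reduction 10 − 10 = 0.

0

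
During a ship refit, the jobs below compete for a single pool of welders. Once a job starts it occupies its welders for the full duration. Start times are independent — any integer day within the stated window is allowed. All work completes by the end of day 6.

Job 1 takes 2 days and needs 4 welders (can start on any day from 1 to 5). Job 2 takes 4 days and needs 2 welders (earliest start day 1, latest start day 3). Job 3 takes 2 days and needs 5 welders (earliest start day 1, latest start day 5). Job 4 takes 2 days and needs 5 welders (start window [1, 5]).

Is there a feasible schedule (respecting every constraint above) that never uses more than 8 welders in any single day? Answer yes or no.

yes

Schedule Job 1@1, Job 2@1, Job 3@3, Job 4@5: d1:6  d2:6  d3:7  d4:7  d5:5  d6:5 — peak 7 ≤ 8.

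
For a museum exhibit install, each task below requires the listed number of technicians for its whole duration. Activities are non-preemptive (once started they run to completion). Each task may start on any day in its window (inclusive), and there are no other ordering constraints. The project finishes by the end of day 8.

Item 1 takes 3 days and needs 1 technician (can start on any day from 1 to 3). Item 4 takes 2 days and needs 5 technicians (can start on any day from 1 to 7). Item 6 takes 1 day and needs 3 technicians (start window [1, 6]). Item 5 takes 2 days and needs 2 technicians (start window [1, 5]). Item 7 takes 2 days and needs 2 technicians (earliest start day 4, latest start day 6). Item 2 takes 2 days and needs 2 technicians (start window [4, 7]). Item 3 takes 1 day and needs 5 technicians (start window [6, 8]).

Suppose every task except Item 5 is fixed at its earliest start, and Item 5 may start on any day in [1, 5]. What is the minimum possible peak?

Item 5@1: d1:11  d2:8  d3:1  d4:4  d5:4  d6:5  d7:0  d8:0 → peak 11
Item 5@2: d1:9  d2:8  d3:3  d4:4  d5:4  d6:5  d7:0  d8:0 → peak 9
Item 5@3: d1:9  d2:6  d3:3  d4:6  d5:4  d6:5  d7:0  d8:0 → peak 9
Item 5@4: d1:9  d2:6  d3:1  d4:6  d5:6  d6:5  d7:0  d8:0 → peak 9
Item 5@5: d1:9  d2:6  d3:1  d4:4  d5:6  d6:7  d7:0  d8:0 → peak 9
Best is Item 5@2, peak 9.

9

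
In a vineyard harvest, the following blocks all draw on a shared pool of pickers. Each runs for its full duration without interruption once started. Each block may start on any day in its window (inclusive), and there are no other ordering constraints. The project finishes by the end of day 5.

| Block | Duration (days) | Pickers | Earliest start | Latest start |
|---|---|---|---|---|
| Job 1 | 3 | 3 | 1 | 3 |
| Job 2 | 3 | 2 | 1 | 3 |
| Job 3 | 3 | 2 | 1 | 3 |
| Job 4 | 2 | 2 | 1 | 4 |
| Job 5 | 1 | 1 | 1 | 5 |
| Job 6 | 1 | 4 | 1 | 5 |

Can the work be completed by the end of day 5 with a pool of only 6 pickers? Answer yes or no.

The minimum achievable peak is 7; 6 < 7, so no feasible schedule stays within the cap.

no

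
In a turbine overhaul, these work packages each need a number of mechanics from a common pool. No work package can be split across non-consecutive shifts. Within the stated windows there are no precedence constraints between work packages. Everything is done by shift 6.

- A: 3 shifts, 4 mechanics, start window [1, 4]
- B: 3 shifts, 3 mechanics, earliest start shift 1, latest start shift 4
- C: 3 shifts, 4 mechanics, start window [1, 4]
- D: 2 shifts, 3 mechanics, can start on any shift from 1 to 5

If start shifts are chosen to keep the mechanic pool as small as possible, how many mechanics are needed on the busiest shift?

7

Early-start (A@1, B@1, C@1, D@1) gives peak 14: s1:14  s2:14  s3:11  s4:0  s5:0  s6:0.
Shift C→4, D→4.
Schedule A@1, B@1, C@4, D@4: s1:7  s2:7  s3:7  s4:7  s5:7  s6:4 — peak 7.
Total mechanic-shifts = 39 over 6 shifts ⇒ peak ≥ ⌈39/6⌉ = 7, so 7 is optimal.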